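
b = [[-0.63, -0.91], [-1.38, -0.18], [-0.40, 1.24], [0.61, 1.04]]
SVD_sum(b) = [[-0.65,-0.90], [-0.56,-0.77], [0.45,0.63], [0.70,0.97]] + [[0.02, -0.01], [-0.82, 0.59], [-0.85, 0.61], [-0.09, 0.07]]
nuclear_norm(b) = 3.51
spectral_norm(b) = 2.04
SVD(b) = [[0.54, -0.01], [0.47, 0.69], [-0.38, 0.72], [-0.59, 0.08]] @ diag([2.0419535136683615, 1.4640784979014725]) @ [[-0.58,-0.81], [-0.81,0.58]]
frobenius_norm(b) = 2.51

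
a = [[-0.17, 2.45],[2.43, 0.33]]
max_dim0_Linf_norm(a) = 2.45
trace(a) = 0.16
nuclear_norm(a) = 4.91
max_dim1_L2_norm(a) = 2.46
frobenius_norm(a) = 3.47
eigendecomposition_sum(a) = [[-1.31, 1.19], [1.18, -1.07]] + [[1.14, 1.26], [1.25, 1.40]]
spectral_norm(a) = 2.53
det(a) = -6.01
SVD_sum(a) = [[1.13, 1.42], [1.1, 1.39]] + [[-1.3, 1.03], [1.33, -1.06]]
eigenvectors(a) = [[-0.74,-0.67], [0.67,-0.74]]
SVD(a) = [[0.71, 0.70],[0.7, -0.71]] @ diag([2.5333965173314996, 2.372151362365528]) @ [[0.62, 0.78], [-0.78, 0.62]]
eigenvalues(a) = [-2.37, 2.53]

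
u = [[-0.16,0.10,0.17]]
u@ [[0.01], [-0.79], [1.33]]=[[0.15]]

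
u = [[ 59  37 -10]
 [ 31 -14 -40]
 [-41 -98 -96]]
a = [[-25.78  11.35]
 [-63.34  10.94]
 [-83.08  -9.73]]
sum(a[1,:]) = -52.400000000000006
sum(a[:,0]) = -172.2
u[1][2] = -40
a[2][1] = -9.73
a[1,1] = 10.94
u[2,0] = -41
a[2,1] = -9.73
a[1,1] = 10.94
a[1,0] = -63.34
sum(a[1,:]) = -52.400000000000006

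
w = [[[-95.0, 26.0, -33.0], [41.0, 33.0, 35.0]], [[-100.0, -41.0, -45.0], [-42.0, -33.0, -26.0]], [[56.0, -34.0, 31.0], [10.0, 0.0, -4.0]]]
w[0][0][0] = -95.0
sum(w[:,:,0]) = -130.0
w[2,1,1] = 0.0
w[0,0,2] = -33.0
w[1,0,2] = -45.0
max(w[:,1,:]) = 41.0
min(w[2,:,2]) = -4.0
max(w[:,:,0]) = 56.0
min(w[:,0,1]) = -41.0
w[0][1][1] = 33.0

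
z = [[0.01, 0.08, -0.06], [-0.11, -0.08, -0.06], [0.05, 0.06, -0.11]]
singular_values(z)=[0.17, 0.14, 0.04]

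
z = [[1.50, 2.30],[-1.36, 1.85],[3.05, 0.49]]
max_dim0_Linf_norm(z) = 3.05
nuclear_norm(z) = 6.61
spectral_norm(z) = 3.80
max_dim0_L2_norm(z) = 3.66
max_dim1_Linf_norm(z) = 3.05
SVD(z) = [[-0.6,  -0.53],[0.13,  -0.8],[-0.79,  0.28]] @ diag([3.8040566968355227, 2.807819910047796]) @ [[-0.92, -0.4],[0.40, -0.92]]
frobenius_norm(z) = 4.73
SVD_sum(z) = [[2.10, 0.93], [-0.46, -0.20], [2.74, 1.2]] + [[-0.60, 1.37], [-0.90, 2.05], [0.31, -0.71]]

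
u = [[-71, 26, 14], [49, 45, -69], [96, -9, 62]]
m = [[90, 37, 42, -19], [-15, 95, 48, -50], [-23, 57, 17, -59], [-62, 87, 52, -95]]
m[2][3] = -59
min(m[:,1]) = 37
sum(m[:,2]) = 159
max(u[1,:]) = 49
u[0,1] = 26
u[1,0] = 49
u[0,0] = -71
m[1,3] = -50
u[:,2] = [14, -69, 62]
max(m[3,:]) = 87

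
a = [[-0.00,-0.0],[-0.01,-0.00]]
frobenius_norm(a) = 0.01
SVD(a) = [[0.0, -1.0], [-1.00, 0.0]] @ diag([0.01, -0.0]) @ [[1.00, 0.00], [0.0, 1.0]]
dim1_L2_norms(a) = [0.0, 0.01]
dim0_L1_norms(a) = [0.01, 0.0]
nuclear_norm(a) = 0.01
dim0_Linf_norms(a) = [0.01, 0.0]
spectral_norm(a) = 0.01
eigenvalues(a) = [-0.0, -0.0]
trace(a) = 0.00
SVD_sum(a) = [[0.0, 0.00], [-0.01, 0.0]] + [[-0.0,  0.0], [-0.00,  -0.0]]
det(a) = 0.00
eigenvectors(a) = [[0.00, 0.0], [1.0, 1.0]]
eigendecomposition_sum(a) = [[-0.0, -0.00], [0.0, -0.00]] + [[-0.0, -0.00], [-0.0, -0.0]]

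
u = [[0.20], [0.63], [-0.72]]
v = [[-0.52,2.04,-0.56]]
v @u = [[1.58]]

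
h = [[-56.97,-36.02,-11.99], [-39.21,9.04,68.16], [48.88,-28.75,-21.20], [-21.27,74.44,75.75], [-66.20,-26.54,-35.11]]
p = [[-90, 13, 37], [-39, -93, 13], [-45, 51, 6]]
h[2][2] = -21.2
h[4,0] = -66.2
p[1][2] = 13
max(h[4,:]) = -26.54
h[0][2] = -11.99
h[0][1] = -36.02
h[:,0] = [-56.97, -39.21, 48.88, -21.27, -66.2]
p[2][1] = 51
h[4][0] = -66.2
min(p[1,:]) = -93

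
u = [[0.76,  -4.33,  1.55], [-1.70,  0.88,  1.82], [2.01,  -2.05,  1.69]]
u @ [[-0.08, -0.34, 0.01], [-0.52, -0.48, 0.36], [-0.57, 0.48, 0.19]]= [[1.31, 2.56, -1.26],[-1.36, 1.03, 0.65],[-0.06, 1.11, -0.40]]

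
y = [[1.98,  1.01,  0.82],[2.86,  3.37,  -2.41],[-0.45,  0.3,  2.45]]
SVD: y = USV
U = [[-0.27, 0.64, -0.72], [-0.93, 0.01, 0.36], [0.24, 0.77, 0.6]]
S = [5.38, 2.72, 0.94]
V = [[-0.61, -0.62, 0.49], [0.35, 0.33, 0.87], [-0.71, 0.71, 0.01]]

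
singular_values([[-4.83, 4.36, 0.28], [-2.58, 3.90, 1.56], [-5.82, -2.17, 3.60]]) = [9.06, 5.85, 1.42]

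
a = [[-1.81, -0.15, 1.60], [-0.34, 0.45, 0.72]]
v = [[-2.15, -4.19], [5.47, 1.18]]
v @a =[[5.32, -1.56, -6.46], [-10.30, -0.29, 9.60]]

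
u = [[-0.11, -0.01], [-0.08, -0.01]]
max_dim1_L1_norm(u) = 0.12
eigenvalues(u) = [-0.12, -0.0]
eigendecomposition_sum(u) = [[-0.11, -0.01], [-0.08, -0.01]] + [[-0.00, 0.0], [0.0, -0.00]]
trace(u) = -0.12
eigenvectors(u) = [[-0.8, 0.09],[-0.6, -1.0]]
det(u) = 0.00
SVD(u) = [[-0.81, -0.59], [-0.59, 0.81]] @ diag([0.13673034018261757, 0.002194099711880472]) @ [[0.99, 0.1], [0.10, -0.99]]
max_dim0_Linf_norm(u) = 0.11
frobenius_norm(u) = 0.14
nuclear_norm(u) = 0.14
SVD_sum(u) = [[-0.11, -0.01], [-0.08, -0.01]] + [[-0.0, 0.00],  [0.0, -0.00]]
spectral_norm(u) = 0.14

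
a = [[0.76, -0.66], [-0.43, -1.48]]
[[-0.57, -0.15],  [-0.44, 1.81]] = a @ [[-0.39, -1.01], [0.41, -0.93]]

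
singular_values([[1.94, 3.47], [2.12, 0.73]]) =[4.36, 1.36]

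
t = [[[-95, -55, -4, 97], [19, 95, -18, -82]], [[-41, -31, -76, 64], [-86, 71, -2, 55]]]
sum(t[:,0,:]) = -141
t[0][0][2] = -4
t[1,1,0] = -86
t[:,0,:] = [[-95, -55, -4, 97], [-41, -31, -76, 64]]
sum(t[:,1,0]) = -67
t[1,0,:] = [-41, -31, -76, 64]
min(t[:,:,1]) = -55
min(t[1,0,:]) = -76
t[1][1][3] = 55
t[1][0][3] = 64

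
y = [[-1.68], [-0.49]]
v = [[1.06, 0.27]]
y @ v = [[-1.78, -0.45],[-0.52, -0.13]]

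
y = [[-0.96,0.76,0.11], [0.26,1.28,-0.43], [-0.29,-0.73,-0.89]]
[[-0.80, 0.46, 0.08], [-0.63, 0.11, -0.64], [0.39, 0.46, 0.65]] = y @ [[0.36, -0.49, -0.48],[-0.59, 0.05, -0.47],[-0.07, -0.40, -0.19]]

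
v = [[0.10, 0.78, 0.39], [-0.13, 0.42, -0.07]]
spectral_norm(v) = 0.94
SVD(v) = [[-0.92, -0.38], [-0.38, 0.92]] @ diag([0.9433139451112553, 0.28081809229221644]) @ [[-0.05, -0.93, -0.35], [-0.56, 0.32, -0.76]]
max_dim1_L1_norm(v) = 1.27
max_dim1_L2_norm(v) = 0.88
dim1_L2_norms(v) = [0.88, 0.45]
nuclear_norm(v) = 1.22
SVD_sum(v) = [[0.04, 0.81, 0.31], [0.02, 0.34, 0.13]] + [[0.06, -0.03, 0.08], [-0.15, 0.08, -0.20]]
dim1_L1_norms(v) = [1.27, 0.62]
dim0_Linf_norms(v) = [0.13, 0.78, 0.39]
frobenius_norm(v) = 0.98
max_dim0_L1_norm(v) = 1.2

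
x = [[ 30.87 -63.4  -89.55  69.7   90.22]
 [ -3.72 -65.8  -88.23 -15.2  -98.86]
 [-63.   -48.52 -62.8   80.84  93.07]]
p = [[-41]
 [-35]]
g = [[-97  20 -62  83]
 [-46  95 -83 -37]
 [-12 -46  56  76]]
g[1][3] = -37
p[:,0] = [-41, -35]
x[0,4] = 90.22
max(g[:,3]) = 83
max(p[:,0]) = -35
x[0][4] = 90.22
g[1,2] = -83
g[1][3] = -37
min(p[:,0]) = -41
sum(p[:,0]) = -76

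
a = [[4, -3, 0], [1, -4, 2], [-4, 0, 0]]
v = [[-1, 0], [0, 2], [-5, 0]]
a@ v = [[-4, -6], [-11, -8], [4, 0]]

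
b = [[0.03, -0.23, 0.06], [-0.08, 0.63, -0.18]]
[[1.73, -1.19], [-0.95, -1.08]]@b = [[0.15, -1.15, 0.32], [0.06, -0.46, 0.14]]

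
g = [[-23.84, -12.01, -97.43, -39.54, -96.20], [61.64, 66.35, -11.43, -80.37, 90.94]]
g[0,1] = -12.01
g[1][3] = -80.37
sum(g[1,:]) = 127.13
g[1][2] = -11.43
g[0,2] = -97.43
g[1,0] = 61.64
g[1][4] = 90.94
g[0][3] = -39.54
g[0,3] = -39.54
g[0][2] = -97.43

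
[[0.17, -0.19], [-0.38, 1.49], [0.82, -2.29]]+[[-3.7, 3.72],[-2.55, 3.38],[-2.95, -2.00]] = [[-3.53,3.53], [-2.93,4.87], [-2.13,-4.29]]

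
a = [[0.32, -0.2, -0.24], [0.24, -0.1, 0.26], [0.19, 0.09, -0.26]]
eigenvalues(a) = [(0.15+0.26j), (0.15-0.26j), (-0.35+0j)]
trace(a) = -0.04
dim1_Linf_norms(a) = [0.32, 0.26, 0.26]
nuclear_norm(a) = 1.06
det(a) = -0.03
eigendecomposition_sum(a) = [[0.16+0.08j, -0.10+0.06j, (-0.12+0.07j)], [0.14-0.10j, 0.01+0.11j, 0.00+0.12j], [0.08-0.03j, -0.01+0.06j, -0.01+0.06j]] + [[(0.16-0.08j), -0.10-0.06j, (-0.12-0.07j)], [0.14+0.10j, (0.01-0.11j), -0.12j], [0.08+0.03j, (-0.01-0.06j), (-0.01-0.06j)]] + [[0.00+0.00j, -0j, (-0.01-0j)], [(-0.03-0j), (-0.12+0j), 0.25+0.00j], [(0.03+0j), (0.11-0j), (-0.24-0j)]]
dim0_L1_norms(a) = [0.75, 0.39, 0.76]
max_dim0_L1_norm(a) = 0.76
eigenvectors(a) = [[(0.69+0j), 0.69-0.00j, 0.03+0.00j], [(0.3-0.57j), (0.3+0.57j), (-0.73+0j)], [0.22-0.26j, (0.22+0.26j), 0.68+0.00j]]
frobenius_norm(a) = 0.67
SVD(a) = [[-0.84,-0.13,-0.53], [-0.09,-0.92,0.37], [-0.54,0.36,0.76]] @ diag([0.5205825197407187, 0.39025659130430224, 0.153927363012401]) @ [[-0.75, 0.25, 0.61], [-0.5, 0.39, -0.77], [0.43, 0.89, 0.17]]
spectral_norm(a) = 0.52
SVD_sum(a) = [[0.33, -0.11, -0.27], [0.04, -0.01, -0.03], [0.21, -0.07, -0.17]] + [[0.03,-0.02,0.04], [0.18,-0.14,0.28], [-0.07,0.05,-0.11]] + [[-0.03, -0.07, -0.01], [0.02, 0.05, 0.01], [0.05, 0.1, 0.02]]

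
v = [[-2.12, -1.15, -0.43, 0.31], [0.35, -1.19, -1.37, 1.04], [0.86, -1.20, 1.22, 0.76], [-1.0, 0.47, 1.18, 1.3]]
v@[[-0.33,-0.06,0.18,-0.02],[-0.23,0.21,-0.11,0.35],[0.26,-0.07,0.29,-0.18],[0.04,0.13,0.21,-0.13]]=[[0.86, -0.04, -0.31, -0.32],[-0.16, -0.04, 0.01, -0.31],[0.34, -0.29, 0.8, -0.76],[0.58, 0.25, 0.38, -0.2]]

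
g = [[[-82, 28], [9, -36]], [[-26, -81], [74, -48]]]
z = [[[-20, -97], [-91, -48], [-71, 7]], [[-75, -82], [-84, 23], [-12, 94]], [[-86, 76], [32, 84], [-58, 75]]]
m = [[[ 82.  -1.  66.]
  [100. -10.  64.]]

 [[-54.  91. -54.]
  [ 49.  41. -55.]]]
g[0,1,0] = 9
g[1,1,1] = -48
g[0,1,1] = -36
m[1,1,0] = 49.0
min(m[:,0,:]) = -54.0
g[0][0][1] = 28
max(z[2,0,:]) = 76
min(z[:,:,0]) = -91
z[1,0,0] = -75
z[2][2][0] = -58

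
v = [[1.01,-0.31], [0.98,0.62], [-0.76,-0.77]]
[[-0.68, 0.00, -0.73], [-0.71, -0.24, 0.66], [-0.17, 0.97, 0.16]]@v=[[-0.13,0.77],[-1.45,-0.44],[0.66,0.53]]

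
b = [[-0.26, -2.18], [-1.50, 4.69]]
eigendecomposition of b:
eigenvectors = [[-0.97, 0.37], [-0.26, -0.93]]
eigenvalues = [-0.85, 5.28]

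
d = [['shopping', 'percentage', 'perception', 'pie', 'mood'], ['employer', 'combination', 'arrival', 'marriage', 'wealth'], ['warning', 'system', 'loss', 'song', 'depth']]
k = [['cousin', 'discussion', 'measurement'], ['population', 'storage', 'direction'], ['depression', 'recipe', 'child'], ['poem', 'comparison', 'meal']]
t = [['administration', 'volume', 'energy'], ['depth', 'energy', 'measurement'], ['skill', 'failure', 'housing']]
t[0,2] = 'energy'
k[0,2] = 'measurement'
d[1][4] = 'wealth'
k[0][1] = 'discussion'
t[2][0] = 'skill'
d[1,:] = ['employer', 'combination', 'arrival', 'marriage', 'wealth']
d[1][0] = 'employer'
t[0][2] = 'energy'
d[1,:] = ['employer', 'combination', 'arrival', 'marriage', 'wealth']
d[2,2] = 'loss'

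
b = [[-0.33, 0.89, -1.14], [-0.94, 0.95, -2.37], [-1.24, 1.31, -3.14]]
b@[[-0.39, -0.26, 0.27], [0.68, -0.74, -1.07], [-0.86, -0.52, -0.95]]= [[1.71, 0.02, 0.04], [3.05, 0.77, 0.98], [4.07, 0.99, 1.25]]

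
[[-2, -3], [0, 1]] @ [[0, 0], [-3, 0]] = [[9, 0], [-3, 0]]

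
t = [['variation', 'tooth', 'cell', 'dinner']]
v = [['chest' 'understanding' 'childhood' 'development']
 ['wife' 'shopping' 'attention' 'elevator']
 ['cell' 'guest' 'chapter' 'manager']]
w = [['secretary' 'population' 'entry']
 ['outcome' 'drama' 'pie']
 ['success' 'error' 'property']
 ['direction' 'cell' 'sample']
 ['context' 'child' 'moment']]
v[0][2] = 'childhood'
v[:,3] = ['development', 'elevator', 'manager']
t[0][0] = 'variation'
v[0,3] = 'development'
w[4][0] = 'context'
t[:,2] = ['cell']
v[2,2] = 'chapter'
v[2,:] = ['cell', 'guest', 'chapter', 'manager']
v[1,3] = 'elevator'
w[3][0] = 'direction'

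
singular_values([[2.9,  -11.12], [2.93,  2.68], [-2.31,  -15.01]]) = [18.88, 4.69]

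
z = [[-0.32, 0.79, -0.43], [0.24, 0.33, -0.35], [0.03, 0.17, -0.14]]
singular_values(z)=[1.05, 0.39, 0.0]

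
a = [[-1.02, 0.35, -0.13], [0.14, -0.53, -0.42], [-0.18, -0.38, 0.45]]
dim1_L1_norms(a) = [1.5, 1.09, 1.01]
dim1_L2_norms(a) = [1.09, 0.69, 0.62]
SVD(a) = [[-0.95, -0.24, 0.22],[0.32, -0.71, 0.63],[0.00, 0.66, 0.75]] @ diag([1.1286344615478492, 0.629185670202061, 0.6052351977694125]) @ [[0.89, -0.45, -0.01], [0.04, 0.06, 1.00], [-0.45, -0.89, 0.08]]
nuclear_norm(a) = 2.36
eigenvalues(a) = [0.62, -1.1, -0.63]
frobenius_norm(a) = 1.43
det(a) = 0.43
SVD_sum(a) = [[-0.95, 0.48, 0.01], [0.33, -0.16, -0.0], [0.0, -0.0, -0.0]] + [[-0.01,-0.01,-0.15], [-0.02,-0.03,-0.44], [0.02,0.03,0.42]] + [[-0.06, -0.12, 0.01], [-0.17, -0.34, 0.03], [-0.20, -0.40, 0.03]]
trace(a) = -1.10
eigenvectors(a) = [[-0.15, -0.98, 0.55],  [-0.35, 0.19, 0.75],  [0.92, -0.07, 0.36]]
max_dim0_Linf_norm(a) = 1.02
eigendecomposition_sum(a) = [[0.01, 0.03, -0.09], [0.03, 0.08, -0.21], [-0.08, -0.2, 0.54]] + [[-0.97, 0.67, 0.1], [0.19, -0.13, -0.02], [-0.07, 0.05, 0.01]] + [[-0.06, -0.35, -0.14],  [-0.08, -0.48, -0.2],  [-0.04, -0.23, -0.09]]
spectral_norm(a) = 1.13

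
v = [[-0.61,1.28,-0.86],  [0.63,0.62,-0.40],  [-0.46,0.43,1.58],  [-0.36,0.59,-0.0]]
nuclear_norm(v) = 4.35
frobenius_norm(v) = 2.66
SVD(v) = [[0.70, 0.56, -0.24],[0.34, -0.00, 0.94],[-0.61, 0.74, 0.23],[0.15, 0.38, -0.07]] @ diag([1.9406834200736192, 1.6473268631433726, 0.762929924054348]) @ [[0.0, 0.48, -0.88], [-0.50, 0.76, 0.42], [0.87, 0.43, 0.24]]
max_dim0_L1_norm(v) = 2.92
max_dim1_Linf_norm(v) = 1.58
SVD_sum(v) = [[0.01, 0.66, -1.2],  [0.0, 0.31, -0.57],  [-0.01, -0.57, 1.03],  [0.00, 0.14, -0.25]] + [[-0.46, 0.7, 0.38], [0.0, -0.01, -0.00], [-0.6, 0.92, 0.5], [-0.31, 0.48, 0.26]] + [[-0.16, -0.08, -0.04], [0.62, 0.31, 0.17], [0.15, 0.07, 0.04], [-0.05, -0.02, -0.01]]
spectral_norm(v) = 1.94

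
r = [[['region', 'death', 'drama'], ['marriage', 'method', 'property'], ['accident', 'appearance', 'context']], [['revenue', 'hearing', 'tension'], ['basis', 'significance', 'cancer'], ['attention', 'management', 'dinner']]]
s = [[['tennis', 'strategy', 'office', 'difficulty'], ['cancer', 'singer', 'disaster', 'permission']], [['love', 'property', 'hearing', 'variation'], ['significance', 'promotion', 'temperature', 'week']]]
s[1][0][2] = 'hearing'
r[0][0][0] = 'region'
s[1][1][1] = 'promotion'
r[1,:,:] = [['revenue', 'hearing', 'tension'], ['basis', 'significance', 'cancer'], ['attention', 'management', 'dinner']]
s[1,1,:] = ['significance', 'promotion', 'temperature', 'week']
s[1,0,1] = 'property'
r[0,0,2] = 'drama'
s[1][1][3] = 'week'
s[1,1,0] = 'significance'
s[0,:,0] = ['tennis', 'cancer']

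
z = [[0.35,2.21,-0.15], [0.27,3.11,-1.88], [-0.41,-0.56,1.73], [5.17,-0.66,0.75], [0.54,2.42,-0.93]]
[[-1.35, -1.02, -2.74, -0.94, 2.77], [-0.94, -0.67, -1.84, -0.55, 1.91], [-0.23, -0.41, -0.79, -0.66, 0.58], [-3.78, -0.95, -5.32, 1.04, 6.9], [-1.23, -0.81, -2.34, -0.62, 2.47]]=z @[[-0.73, -0.18, -1.02, 0.21, 1.33], [-0.53, -0.46, -1.15, -0.49, 1.11], [-0.48, -0.43, -1.07, -0.49, 1.01]]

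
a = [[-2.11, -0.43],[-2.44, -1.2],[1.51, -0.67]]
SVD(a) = [[-0.59, 0.08], [-0.73, -0.49], [0.36, -0.87]] @ diag([3.6592786434577573, 1.1701623005096142]) @ [[0.97, 0.24], [-0.24, 0.97]]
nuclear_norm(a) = 4.83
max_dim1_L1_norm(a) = 3.64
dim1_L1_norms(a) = [2.54, 3.64, 2.18]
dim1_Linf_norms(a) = [2.11, 2.44, 1.51]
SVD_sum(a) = [[-2.09, -0.52],[-2.58, -0.64],[1.26, 0.32]] + [[-0.02, 0.09], [0.14, -0.56], [0.25, -0.99]]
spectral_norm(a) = 3.66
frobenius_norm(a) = 3.84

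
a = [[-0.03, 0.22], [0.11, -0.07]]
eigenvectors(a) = [[0.85, -0.78], [0.53, 0.63]]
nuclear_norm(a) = 0.33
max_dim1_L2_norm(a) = 0.22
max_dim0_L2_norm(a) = 0.23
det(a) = -0.02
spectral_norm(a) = 0.24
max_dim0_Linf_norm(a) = 0.22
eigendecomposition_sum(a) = [[0.06, 0.07], [0.04, 0.05]] + [[-0.09, 0.15], [0.07, -0.12]]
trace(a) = -0.10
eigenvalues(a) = [0.11, -0.21]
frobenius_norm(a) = 0.26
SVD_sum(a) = [[-0.07, 0.21], [0.03, -0.1]] + [[0.04, 0.01], [0.08, 0.03]]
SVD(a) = [[0.91,-0.42],[-0.42,-0.91]] @ diag([0.24053804512253918, 0.09187735764935409]) @ [[-0.3, 0.95], [-0.95, -0.3]]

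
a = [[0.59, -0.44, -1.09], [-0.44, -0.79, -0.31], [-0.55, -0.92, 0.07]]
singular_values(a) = [1.48, 1.26, 0.14]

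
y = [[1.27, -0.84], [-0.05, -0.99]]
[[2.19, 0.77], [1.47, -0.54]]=y @[[0.72, 0.94], [-1.52, 0.5]]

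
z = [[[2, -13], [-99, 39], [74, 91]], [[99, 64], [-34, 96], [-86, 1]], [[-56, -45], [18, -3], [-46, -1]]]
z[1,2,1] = 1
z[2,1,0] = 18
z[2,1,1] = -3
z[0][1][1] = 39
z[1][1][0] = -34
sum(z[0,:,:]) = 94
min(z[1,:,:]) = -86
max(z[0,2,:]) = 91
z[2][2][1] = -1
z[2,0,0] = -56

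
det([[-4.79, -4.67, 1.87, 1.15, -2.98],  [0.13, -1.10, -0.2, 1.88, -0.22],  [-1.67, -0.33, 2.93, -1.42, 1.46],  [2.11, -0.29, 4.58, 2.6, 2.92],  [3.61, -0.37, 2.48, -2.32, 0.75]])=-293.971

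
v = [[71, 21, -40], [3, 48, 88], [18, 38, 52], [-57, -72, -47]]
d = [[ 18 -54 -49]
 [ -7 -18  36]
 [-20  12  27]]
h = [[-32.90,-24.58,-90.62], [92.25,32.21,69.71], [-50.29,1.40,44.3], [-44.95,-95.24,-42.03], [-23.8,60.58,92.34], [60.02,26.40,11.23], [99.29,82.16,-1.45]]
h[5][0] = 60.02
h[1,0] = 92.25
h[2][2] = 44.3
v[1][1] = 48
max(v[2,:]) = 52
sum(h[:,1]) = 82.93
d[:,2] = [-49, 36, 27]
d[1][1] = -18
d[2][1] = 12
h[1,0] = 92.25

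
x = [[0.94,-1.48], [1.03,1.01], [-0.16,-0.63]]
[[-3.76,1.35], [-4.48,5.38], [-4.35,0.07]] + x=[[-2.82,-0.13],  [-3.45,6.39],  [-4.51,-0.56]]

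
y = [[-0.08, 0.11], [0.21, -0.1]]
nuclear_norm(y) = 0.32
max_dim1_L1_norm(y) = 0.31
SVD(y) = [[-0.48, 0.88], [0.88, 0.48]] @ diag([0.2632684968286839, 0.05735589400894396]) @ [[0.85, -0.53], [0.53, 0.85]]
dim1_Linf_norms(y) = [0.11, 0.21]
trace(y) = -0.18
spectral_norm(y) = 0.26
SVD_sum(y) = [[-0.11, 0.07], [0.2, -0.12]] + [[0.03, 0.04], [0.01, 0.02]]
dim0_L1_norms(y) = [0.29, 0.21]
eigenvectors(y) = [[0.61, -0.56], [0.79, 0.83]]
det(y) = -0.02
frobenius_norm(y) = 0.27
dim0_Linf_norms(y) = [0.21, 0.11]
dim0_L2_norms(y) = [0.22, 0.15]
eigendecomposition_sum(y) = [[0.03, 0.02], [0.04, 0.03]] + [[-0.11, 0.09], [0.17, -0.13]]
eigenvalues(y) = [0.06, -0.24]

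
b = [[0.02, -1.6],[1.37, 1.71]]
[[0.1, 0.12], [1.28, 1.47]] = b@[[1.00,1.15], [-0.05,-0.06]]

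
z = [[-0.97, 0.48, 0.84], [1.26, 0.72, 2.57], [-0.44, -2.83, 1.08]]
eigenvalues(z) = [(-1.32+0j), (1.07+2.78j), (1.07-2.78j)]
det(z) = -11.73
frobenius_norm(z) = 4.47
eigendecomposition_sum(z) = [[(-1.19+0j), 0.35+0.00j, 0.05+0.00j], [0.41-0.00j, (-0.12-0j), -0.02-0.00j], [0.26-0.00j, -0.08-0.00j, -0.01-0.00j]] + [[0.11+0.11j, 0.07+0.39j, (0.4-0.1j)],  [0.43+0.33j, 0.42+1.29j, 1.29-0.52j],  [(-0.35+0.45j), (-1.38+0.44j), 0.55+1.38j]] + [[0.11-0.11j, (0.07-0.39j), 0.40+0.10j], [0.43-0.33j, (0.42-1.29j), (1.29+0.52j)], [-0.35-0.45j, (-1.38-0.44j), 0.55-1.38j]]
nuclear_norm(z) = 7.33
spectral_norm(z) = 3.07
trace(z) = 0.83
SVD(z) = [[0.05, 0.17, -0.98],[0.33, 0.93, 0.18],[0.94, -0.34, -0.01]] @ diag([3.0712919702314205, 2.9799380275045313, 1.2821212835860722]) @ [[-0.01, -0.78, 0.63], [0.39, 0.57, 0.72], [0.92, -0.25, -0.29]]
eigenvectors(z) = [[(0.93+0j), -0.03+0.19j, -0.03-0.19j],  [(-0.32+0j), 0.00+0.67j, 0.00-0.67j],  [-0.20+0.00j, -0.71+0.00j, -0.71-0.00j]]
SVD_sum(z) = [[-0.0,-0.13,0.10], [-0.01,-0.80,0.64], [-0.04,-2.25,1.81]] + [[0.2,0.29,0.37], [1.06,1.58,1.99], [-0.39,-0.58,-0.73]] + [[-1.16,0.32,0.37], [0.21,-0.06,-0.07], [-0.01,0.0,0.00]]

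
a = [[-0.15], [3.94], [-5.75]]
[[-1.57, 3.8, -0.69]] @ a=[[19.18]]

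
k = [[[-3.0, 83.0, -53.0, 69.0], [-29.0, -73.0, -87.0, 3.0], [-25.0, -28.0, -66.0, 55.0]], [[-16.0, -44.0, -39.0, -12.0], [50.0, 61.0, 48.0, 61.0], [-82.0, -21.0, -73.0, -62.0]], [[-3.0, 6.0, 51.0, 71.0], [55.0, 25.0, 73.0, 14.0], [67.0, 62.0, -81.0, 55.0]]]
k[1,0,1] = -44.0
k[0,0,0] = -3.0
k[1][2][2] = -73.0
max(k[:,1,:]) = 73.0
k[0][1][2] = -87.0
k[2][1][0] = 55.0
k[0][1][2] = -87.0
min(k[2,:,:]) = -81.0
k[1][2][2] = -73.0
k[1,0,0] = -16.0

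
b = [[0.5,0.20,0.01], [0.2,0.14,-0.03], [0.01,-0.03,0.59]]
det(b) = 0.02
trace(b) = 1.23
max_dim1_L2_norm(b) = 0.59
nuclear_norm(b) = 1.23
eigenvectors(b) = [[0.41, -0.78, -0.48],  [-0.91, -0.31, -0.27],  [-0.06, -0.54, 0.84]]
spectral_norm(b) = 0.59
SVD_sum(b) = [[0.13, 0.08, -0.24],[0.08, 0.04, -0.13],[-0.24, -0.13, 0.42]] + [[0.36, 0.14, 0.25], [0.14, 0.06, 0.10], [0.25, 0.10, 0.17]] + [[0.01, -0.02, -0.0], [-0.02, 0.04, 0.00], [-0.0, 0.00, 0.00]]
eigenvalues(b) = [0.05, 0.59, 0.59]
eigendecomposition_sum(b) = [[0.01, -0.02, -0.00], [-0.02, 0.04, 0.00], [-0.0, 0.0, 0.00]] + [[0.36, 0.14, 0.25], [0.14, 0.06, 0.10], [0.25, 0.10, 0.17]] + [[0.13, 0.08, -0.24], [0.08, 0.04, -0.13], [-0.24, -0.13, 0.42]]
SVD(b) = [[-0.48, 0.78, -0.41], [-0.27, 0.31, 0.91], [0.84, 0.54, 0.06]] @ diag([0.5938130053667473, 0.5870908658790961, 0.049096128754156775]) @ [[-0.48, -0.27, 0.84], [0.78, 0.31, 0.54], [-0.41, 0.91, 0.06]]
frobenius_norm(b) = 0.84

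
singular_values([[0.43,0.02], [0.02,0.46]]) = [0.47, 0.42]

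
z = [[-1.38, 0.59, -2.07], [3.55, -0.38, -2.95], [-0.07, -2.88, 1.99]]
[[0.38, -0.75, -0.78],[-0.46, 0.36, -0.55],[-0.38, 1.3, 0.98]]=z@ [[-0.16, 0.18, 0.07], [0.1, -0.36, -0.14], [-0.05, 0.14, 0.29]]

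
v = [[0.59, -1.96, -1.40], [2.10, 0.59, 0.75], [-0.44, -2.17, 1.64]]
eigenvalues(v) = [(0.23+2.51j), (0.23-2.51j), (2.36+0j)]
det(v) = 14.94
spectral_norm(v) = 3.03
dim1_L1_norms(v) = [3.95, 3.44, 4.25]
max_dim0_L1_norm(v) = 4.72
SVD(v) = [[0.54,-0.56,-0.63], [-0.33,0.54,-0.77], [0.78,0.62,0.11]] @ diag([3.0309027120190657, 2.2817668790685897, 2.160918475986789]) @ [[-0.24, -0.97, 0.09], [0.23, 0.03, 0.97], [-0.94, 0.25, 0.22]]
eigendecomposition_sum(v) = [[-0.02+0.93j, (-1.16-0.08j), -0.27+0.49j],[0.92-0.22j, (0.22+1.17j), (0.55+0.14j)],[0.36+0.59j, (-0.76+0.42j), (0.03+0.41j)]] + [[-0.02-0.93j,-1.16+0.08j,(-0.27-0.49j)],  [(0.92+0.22j),(0.22-1.17j),0.55-0.14j],  [(0.36-0.59j),(-0.76-0.42j),(0.03-0.41j)]] + [[0.63+0.00j,(0.35-0j),-0.86+0.00j],[(0.26+0j),0.14-0.00j,(-0.35+0j)],[-1.16-0.00j,-0.65+0.00j,(1.58-0j)]]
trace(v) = 2.82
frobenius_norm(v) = 4.37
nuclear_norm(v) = 7.47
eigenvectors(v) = [[(0.16-0.6j), 0.16+0.60j, -0.47+0.00j], [(-0.63+0j), (-0.63-0j), (-0.19+0j)], [(-0.14-0.44j), (-0.14+0.44j), 0.86+0.00j]]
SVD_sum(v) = [[-0.39, -1.58, 0.15], [0.24, 0.97, -0.09], [-0.56, -2.27, 0.21]] + [[-0.30,  -0.04,  -1.25],  [0.29,  0.04,  1.21],  [0.33,  0.05,  1.38]] + [[1.28, -0.34, -0.3], [1.57, -0.42, -0.37], [-0.22, 0.06, 0.05]]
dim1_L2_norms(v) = [2.48, 2.31, 2.76]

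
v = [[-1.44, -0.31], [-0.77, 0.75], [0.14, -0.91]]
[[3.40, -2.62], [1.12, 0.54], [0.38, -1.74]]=v@[[-2.20, 1.36], [-0.76, 2.12]]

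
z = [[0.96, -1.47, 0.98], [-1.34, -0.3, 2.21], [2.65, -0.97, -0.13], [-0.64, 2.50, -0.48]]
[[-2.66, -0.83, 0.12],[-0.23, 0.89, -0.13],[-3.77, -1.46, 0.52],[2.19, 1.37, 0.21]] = z@[[-1.33, -0.35, 0.27], [0.37, 0.51, 0.18], [-0.86, 0.26, 0.13]]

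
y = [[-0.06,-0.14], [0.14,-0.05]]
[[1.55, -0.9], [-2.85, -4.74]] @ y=[[-0.22, -0.17],[-0.49, 0.64]]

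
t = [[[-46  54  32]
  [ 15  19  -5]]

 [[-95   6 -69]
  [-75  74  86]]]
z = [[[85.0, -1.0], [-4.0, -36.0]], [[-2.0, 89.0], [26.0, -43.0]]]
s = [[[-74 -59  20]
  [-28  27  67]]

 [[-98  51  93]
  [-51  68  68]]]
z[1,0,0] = -2.0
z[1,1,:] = [26.0, -43.0]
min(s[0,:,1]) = -59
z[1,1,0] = 26.0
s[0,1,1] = 27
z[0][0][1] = -1.0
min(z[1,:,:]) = -43.0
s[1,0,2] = 93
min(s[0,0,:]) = -74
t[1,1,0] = -75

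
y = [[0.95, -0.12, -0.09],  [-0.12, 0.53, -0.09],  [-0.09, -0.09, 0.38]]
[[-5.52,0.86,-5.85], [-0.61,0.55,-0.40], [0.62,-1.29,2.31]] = y @ [[-6.19, 0.70, -5.92], [-2.63, 0.68, -1.36], [-0.45, -3.06, 4.36]]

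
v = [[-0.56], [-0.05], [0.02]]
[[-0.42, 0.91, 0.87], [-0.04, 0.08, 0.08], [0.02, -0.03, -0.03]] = v @ [[0.75, -1.63, -1.56]]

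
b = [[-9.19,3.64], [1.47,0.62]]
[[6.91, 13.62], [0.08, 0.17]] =b @ [[-0.36, -0.71], [0.99, 1.95]]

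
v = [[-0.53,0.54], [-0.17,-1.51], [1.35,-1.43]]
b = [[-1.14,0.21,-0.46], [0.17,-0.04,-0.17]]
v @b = [[0.70, -0.13, 0.15],  [-0.06, 0.02, 0.33],  [-1.78, 0.34, -0.38]]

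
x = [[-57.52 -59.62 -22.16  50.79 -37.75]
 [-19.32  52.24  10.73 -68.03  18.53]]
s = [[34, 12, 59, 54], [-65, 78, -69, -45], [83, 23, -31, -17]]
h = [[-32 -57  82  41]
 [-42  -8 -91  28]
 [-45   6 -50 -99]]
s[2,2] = -31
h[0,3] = 41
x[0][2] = -22.16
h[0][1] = -57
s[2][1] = 23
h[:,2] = [82, -91, -50]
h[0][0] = -32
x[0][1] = -59.62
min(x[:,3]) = -68.03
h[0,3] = 41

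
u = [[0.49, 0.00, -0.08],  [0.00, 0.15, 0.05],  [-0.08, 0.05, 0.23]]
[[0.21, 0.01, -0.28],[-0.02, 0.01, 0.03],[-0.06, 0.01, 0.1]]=u@[[0.41, 0.03, -0.53], [-0.11, 0.03, 0.12], [-0.11, 0.05, 0.24]]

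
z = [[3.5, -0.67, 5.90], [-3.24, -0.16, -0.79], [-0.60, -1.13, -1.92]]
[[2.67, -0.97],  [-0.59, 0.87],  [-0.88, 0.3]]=z@ [[0.08, -0.26], [0.04, -0.09], [0.41, -0.02]]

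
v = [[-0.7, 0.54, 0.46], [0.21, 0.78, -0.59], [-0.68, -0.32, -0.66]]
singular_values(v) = [1.0, 1.0, 1.0]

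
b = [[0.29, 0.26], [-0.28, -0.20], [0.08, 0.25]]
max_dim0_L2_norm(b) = 0.41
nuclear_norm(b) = 0.70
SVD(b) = [[-0.69, 0.16], [0.60, -0.43], [-0.41, -0.89]] @ diag([0.5664814109032165, 0.13453182189021792]) @ [[-0.71, -0.71],[0.71, -0.71]]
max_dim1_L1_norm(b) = 0.55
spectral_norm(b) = 0.57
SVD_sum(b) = [[0.27,0.28],  [-0.24,-0.24],  [0.16,0.17]] + [[0.02, -0.02], [-0.04, 0.04], [-0.08, 0.08]]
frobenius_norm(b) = 0.58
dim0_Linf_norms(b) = [0.29, 0.26]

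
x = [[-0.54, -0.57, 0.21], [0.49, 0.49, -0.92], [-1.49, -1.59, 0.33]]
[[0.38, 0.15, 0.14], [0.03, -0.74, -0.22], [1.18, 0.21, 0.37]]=x @ [[-0.57, 0.75, 0.08], [-0.31, -0.66, -0.28], [-0.5, 0.85, 0.13]]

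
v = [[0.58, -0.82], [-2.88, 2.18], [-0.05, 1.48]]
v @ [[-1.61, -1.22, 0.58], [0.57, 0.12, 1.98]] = [[-1.40, -0.81, -1.29], [5.88, 3.78, 2.65], [0.92, 0.24, 2.90]]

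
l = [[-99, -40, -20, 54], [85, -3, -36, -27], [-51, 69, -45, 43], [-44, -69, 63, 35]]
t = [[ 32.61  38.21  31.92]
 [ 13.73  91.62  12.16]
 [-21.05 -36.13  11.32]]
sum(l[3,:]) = -15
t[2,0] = -21.05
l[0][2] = -20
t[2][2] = 11.32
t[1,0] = 13.73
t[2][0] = -21.05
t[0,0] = 32.61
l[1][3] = -27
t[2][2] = 11.32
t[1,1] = 91.62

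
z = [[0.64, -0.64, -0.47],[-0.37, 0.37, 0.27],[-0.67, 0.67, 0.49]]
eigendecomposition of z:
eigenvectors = [[-0.64, -0.78, 0.71], [0.37, -0.53, 0.71], [0.67, -0.34, 0.00]]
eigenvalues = [1.5, -0.0, -0.0]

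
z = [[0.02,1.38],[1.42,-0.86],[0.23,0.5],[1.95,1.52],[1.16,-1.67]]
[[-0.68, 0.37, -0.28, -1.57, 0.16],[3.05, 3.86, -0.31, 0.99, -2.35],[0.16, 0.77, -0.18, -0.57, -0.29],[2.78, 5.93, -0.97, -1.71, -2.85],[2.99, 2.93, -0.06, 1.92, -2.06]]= z @ [[1.83, 2.86, -0.34, 0.01, -1.57], [-0.52, 0.23, -0.20, -1.14, 0.14]]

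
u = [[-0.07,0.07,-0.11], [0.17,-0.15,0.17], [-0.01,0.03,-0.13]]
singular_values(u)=[0.34, 0.08, 0.0]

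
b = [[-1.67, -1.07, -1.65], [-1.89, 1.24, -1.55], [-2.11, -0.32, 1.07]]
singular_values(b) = [3.56, 2.14, 1.63]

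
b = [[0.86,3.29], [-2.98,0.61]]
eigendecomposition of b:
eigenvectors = [[(0.72+0j), (0.72-0j)], [-0.03+0.69j, (-0.03-0.69j)]]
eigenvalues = [(0.74+3.13j), (0.74-3.13j)]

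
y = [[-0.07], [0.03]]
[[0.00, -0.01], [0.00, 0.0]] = y @ [[0.00, 0.13]]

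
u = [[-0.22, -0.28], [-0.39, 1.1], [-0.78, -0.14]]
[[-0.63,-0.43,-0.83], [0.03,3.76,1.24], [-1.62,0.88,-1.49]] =u @ [[1.95, -1.64, 1.61], [0.72, 2.84, 1.70]]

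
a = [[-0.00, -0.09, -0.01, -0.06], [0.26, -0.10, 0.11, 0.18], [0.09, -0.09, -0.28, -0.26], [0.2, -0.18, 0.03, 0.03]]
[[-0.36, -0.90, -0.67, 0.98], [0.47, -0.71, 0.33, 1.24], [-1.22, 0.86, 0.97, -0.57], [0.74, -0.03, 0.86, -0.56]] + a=[[-0.36, -0.99, -0.68, 0.92], [0.73, -0.81, 0.44, 1.42], [-1.13, 0.77, 0.69, -0.83], [0.94, -0.21, 0.89, -0.53]]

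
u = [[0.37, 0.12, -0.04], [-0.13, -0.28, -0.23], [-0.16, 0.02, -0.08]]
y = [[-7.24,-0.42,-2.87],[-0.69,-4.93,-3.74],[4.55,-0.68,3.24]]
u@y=[[-2.94, -0.72, -1.64], [0.09, 1.59, 0.68], [0.78, 0.02, 0.13]]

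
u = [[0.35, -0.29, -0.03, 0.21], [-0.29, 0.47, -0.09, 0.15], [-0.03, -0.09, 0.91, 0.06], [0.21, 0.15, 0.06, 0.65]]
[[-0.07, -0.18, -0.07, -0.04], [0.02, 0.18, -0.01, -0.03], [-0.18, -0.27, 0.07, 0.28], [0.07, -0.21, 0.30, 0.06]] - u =[[-0.42, 0.11, -0.04, -0.25], [0.31, -0.29, 0.08, -0.18], [-0.15, -0.18, -0.84, 0.22], [-0.14, -0.36, 0.24, -0.59]]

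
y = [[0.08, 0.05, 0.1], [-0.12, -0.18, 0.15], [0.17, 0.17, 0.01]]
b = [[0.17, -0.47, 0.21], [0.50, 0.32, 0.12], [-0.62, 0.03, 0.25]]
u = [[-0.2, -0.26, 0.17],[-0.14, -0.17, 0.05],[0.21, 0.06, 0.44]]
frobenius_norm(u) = 0.65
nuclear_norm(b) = 1.72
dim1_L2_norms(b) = [0.54, 0.61, 0.67]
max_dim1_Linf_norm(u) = 0.44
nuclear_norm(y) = 0.52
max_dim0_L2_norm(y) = 0.25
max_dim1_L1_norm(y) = 0.45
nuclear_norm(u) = 0.93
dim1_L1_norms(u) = [0.63, 0.36, 0.71]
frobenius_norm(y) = 0.38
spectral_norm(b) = 0.83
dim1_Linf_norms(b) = [0.47, 0.5, 0.62]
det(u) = 0.00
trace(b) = 0.74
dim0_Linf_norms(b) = [0.62, 0.47, 0.25]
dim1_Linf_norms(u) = [0.26, 0.17, 0.44]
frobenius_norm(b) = 1.05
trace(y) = -0.09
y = b @ u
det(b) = 0.15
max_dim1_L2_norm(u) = 0.49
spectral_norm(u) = 0.49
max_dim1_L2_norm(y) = 0.26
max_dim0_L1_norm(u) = 0.66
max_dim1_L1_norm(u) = 0.71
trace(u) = 0.07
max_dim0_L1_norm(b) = 1.29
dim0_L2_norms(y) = [0.22, 0.25, 0.18]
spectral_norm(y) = 0.34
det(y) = 0.00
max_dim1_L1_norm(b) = 0.94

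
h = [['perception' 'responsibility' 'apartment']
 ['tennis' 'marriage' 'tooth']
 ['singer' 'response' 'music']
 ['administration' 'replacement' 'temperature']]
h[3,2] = 'temperature'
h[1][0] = 'tennis'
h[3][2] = 'temperature'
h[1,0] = 'tennis'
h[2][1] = 'response'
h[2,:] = ['singer', 'response', 'music']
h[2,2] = 'music'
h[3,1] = 'replacement'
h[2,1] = 'response'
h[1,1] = 'marriage'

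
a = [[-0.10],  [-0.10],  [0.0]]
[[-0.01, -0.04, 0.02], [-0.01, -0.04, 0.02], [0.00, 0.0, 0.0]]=a @[[0.08, 0.43, -0.24]]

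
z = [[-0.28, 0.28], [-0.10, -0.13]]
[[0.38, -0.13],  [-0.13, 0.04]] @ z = [[-0.09, 0.12], [0.03, -0.04]]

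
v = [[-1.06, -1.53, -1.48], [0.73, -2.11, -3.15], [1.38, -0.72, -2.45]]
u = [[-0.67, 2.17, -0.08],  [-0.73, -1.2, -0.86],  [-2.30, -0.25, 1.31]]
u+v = [[-1.73,0.64,-1.56], [0.00,-3.31,-4.01], [-0.92,-0.97,-1.14]]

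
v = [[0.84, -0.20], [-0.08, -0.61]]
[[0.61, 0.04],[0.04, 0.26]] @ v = [[0.51, -0.15], [0.01, -0.17]]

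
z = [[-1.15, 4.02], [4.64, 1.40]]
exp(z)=[[36.68, 45.67], [52.71, 65.65]]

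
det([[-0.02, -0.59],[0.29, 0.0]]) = 0.171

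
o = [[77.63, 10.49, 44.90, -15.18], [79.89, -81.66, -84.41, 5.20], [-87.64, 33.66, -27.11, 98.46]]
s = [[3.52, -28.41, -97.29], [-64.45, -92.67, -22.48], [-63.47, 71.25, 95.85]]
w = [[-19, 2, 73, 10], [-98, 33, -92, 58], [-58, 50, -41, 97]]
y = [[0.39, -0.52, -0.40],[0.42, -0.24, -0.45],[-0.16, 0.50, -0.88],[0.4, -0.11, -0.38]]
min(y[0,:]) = -0.522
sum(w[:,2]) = -60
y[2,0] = -0.162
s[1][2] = -22.48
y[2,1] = 0.499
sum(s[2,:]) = 103.63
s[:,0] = [3.52, -64.45, -63.47]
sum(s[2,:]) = 103.63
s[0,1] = -28.41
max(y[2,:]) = 0.499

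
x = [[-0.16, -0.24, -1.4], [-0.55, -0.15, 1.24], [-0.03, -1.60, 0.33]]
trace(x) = 0.02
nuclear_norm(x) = 4.04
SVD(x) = [[0.62, 0.43, -0.65], [-0.66, -0.17, -0.73], [-0.43, 0.89, 0.18]] @ diag([1.9513850836191693, 1.5842458365847958, 0.5078005363253816]) @ [[0.14,0.32,-0.94], [-0.0,-0.95,-0.33], [0.99,-0.05,0.13]]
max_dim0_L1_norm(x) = 2.97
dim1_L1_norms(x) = [1.8, 1.94, 1.96]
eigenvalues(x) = [(-0.7+0j), (0.36+1.45j), (0.36-1.45j)]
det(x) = -1.57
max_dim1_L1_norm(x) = 1.96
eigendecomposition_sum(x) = [[-0.55+0.00j, -0.54-0.00j, -0.10-0.00j], [(-0.11+0j), -0.11-0.00j, -0.02-0.00j], [-0.19+0.00j, (-0.19-0j), (-0.04-0j)]] + [[0.20+0.11j, 0.15-0.63j, (-0.65+0.05j)],[(-0.22-0.07j), -0.02+0.65j, 0.63-0.18j],[(0.08-0.23j), -0.71-0.03j, 0.18+0.69j]] + [[0.20-0.11j, 0.15+0.63j, -0.65-0.05j], [(-0.22+0.07j), -0.02-0.65j, (0.63+0.18j)], [(0.08+0.23j), -0.71+0.03j, 0.18-0.69j]]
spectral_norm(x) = 1.95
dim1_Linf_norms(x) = [1.4, 1.24, 1.6]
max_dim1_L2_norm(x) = 1.63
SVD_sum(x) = [[0.17, 0.39, -1.13], [-0.18, -0.42, 1.2], [-0.12, -0.27, 0.78]] + [[-0.00, -0.65, -0.22], [0.00, 0.25, 0.09], [-0.0, -1.33, -0.46]] + [[-0.33, 0.02, -0.04], [-0.37, 0.02, -0.05], [0.09, -0.0, 0.01]]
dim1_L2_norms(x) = [1.43, 1.36, 1.63]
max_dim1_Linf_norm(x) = 1.6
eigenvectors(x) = [[(-0.93+0j), -0.10+0.55j, (-0.1-0.55j)], [(-0.19+0j), (-0.01-0.56j), -0.01+0.56j], [-0.33+0.00j, (0.61+0j), (0.61-0j)]]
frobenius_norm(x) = 2.56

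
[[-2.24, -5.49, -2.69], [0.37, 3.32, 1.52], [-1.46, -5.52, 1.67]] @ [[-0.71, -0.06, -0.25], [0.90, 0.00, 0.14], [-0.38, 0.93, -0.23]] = [[-2.33,-2.37,0.41], [2.15,1.39,0.02], [-4.57,1.64,-0.79]]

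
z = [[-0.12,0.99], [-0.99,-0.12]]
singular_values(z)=[1.0, 1.0]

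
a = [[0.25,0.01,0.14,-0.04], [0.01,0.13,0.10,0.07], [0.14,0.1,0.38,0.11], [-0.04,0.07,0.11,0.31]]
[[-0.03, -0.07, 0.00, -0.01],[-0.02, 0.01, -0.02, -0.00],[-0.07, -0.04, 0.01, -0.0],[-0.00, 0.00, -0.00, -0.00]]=a@[[-0.01, -0.25, -0.03, -0.03],[-0.02, 0.12, -0.20, -0.04],[-0.18, -0.04, 0.1, 0.01],[0.06, -0.04, -0.0, 0.0]]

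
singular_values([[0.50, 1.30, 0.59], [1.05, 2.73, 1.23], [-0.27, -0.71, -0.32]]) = [3.61, 0.0, 0.0]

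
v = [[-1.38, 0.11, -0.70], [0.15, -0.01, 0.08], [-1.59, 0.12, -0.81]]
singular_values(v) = [2.37, 0.01, 0.0]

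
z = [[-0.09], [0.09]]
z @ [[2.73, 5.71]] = [[-0.25, -0.51], [0.25, 0.51]]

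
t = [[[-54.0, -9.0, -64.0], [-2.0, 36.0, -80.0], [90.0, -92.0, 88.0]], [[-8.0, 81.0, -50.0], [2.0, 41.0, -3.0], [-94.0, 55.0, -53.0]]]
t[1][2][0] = -94.0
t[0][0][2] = -64.0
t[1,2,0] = -94.0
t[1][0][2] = -50.0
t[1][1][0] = 2.0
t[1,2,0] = -94.0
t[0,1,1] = 36.0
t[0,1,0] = -2.0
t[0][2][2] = 88.0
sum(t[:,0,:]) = -104.0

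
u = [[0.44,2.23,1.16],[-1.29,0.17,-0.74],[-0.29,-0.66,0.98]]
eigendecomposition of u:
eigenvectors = [[(-0.81+0j), (-0.81-0j), (-0.06+0j)], [(0.06-0.55j), (0.06+0.55j), -0.48+0.00j], [0.12-0.17j, 0.12+0.17j, (0.88+0j)]]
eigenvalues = [(0.11+1.75j), (0.11-1.75j), (1.36+0j)]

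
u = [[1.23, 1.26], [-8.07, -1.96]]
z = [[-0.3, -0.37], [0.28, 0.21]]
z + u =[[0.93,0.89],[-7.79,-1.75]]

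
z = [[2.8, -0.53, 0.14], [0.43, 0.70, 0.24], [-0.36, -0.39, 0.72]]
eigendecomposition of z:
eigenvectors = [[0.96+0.00j, (-0.05-0.15j), (-0.05+0.15j)], [0.18+0.00j, -0.07-0.55j, (-0.07+0.55j)], [-0.21+0.00j, 0.82+0.00j, 0.82-0.00j]]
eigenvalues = [(2.67+0j), (0.78+0.33j), (0.78-0.33j)]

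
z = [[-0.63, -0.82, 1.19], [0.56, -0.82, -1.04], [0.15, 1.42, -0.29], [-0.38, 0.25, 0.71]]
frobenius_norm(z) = 2.72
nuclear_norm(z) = 3.84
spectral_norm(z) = 2.04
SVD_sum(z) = [[-0.65, -0.74, 1.23], [0.27, 0.31, -0.51], [0.40, 0.45, -0.74], [-0.25, -0.28, 0.46]] + [[0.02, -0.08, -0.04], [0.29, -1.13, -0.53], [-0.25, 0.97, 0.45], [-0.13, 0.53, 0.25]] + [[0.00, 0.0, 0.0],[0.00, 0.00, 0.00],[0.00, 0.0, 0.0],[0.0, 0.00, 0.0]]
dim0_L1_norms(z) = [1.72, 3.31, 3.23]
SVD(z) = [[-0.77, -0.05, -0.59], [0.32, -0.71, -0.51], [0.47, 0.61, -0.63], [-0.29, 0.33, -0.02]] @ diag([2.0430696106619313, 1.7924457423238567, 0.002197001315451079]) @ [[0.41, 0.47, -0.78], [-0.22, 0.88, 0.41], [-0.88, -0.00, -0.47]]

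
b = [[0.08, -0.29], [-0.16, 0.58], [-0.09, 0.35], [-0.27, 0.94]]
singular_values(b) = [1.24, 0.01]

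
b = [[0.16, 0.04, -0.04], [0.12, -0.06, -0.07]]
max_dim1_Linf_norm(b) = 0.16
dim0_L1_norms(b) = [0.28, 0.1, 0.11]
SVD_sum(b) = [[0.15,  -0.01,  -0.06], [0.13,  -0.01,  -0.05]] + [[0.01, 0.05, 0.02], [-0.01, -0.05, -0.02]]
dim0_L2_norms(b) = [0.2, 0.07, 0.08]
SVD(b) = [[-0.76, -0.65], [-0.65, 0.76]] @ diag([0.21370718125383853, 0.07764818530100367]) @ [[-0.93, 0.04, 0.36], [-0.17, -0.92, -0.35]]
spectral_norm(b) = 0.21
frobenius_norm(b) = 0.23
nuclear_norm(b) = 0.29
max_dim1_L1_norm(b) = 0.25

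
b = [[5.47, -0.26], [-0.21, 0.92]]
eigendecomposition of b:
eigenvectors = [[1.00, 0.06], [-0.05, 1.00]]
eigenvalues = [5.48, 0.91]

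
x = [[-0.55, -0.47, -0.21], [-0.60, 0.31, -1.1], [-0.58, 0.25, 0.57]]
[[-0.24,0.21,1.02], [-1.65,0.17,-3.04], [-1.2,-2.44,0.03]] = x @ [[1.62,  1.8,  0.24], [-1.48,  -1.81,  -3.23], [0.20,  -1.65,  1.72]]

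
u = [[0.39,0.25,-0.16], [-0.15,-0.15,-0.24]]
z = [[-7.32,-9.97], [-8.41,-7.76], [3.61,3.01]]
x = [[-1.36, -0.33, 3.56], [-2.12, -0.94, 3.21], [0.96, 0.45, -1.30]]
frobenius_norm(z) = 17.49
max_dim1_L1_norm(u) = 0.8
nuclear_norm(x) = 6.49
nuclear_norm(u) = 0.80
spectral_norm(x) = 5.70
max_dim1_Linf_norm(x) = 3.56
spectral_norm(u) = 0.51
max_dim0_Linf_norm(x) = 3.56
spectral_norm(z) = 17.41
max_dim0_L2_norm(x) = 4.97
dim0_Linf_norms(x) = [2.12, 0.94, 3.56]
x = z @ u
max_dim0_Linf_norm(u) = 0.39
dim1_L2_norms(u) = [0.49, 0.32]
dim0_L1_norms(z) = [19.34, 20.74]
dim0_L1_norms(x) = [4.44, 1.72, 8.07]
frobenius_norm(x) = 5.76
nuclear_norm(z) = 19.16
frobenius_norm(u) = 0.59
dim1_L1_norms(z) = [17.29, 16.17, 6.62]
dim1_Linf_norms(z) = [9.97, 8.41, 3.61]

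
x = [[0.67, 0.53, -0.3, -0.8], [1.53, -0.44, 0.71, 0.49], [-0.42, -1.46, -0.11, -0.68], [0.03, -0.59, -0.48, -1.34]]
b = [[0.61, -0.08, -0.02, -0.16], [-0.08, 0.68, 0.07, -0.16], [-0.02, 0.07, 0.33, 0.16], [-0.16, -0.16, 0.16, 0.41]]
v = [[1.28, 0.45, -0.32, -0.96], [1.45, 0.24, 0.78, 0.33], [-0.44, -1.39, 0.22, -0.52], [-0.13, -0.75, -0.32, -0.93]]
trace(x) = -1.22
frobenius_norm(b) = 1.14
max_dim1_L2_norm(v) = 1.7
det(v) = 0.09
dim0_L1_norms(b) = [0.87, 0.99, 0.58, 0.89]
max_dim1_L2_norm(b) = 0.71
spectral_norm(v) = 2.28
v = x + b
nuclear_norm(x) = 5.38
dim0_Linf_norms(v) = [1.45, 1.39, 0.78, 0.96]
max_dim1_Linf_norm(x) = 1.53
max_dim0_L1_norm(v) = 3.3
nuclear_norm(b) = 2.03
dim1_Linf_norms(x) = [0.8, 1.53, 1.46, 1.34]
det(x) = 0.02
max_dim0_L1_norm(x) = 3.31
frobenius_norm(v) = 3.12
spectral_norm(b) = 0.75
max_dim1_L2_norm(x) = 1.81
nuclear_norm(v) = 5.26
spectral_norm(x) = 2.19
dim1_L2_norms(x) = [1.21, 1.81, 1.67, 1.54]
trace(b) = 2.03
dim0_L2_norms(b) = [0.64, 0.71, 0.37, 0.49]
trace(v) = 0.81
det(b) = 0.03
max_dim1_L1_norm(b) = 0.99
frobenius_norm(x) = 3.15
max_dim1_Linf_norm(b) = 0.68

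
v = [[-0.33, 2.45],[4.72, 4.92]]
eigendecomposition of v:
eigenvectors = [[-0.83,-0.33], [0.56,-0.94]]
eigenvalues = [-2.0, 6.59]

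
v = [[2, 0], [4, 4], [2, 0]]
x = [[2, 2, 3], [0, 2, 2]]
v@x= [[4, 4, 6], [8, 16, 20], [4, 4, 6]]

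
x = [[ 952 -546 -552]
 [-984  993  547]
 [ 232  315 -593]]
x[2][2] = -593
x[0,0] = 952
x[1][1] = 993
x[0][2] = -552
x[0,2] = -552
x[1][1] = 993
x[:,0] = [952, -984, 232]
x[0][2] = -552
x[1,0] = -984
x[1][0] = -984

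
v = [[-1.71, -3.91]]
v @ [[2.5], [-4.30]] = [[12.54]]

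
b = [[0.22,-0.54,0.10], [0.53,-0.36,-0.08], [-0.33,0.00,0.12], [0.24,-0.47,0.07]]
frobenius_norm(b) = 1.08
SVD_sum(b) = [[0.36, -0.43, 0.01], [0.4, -0.47, 0.01], [-0.13, 0.16, -0.0], [0.33, -0.39, 0.01]] + [[-0.14, -0.11, 0.09], [0.14, 0.11, -0.09], [-0.19, -0.16, 0.13], [-0.09, -0.08, 0.06]] + [[0.00, 0.0, 0.0], [-0.0, -0.0, -0.0], [-0.0, -0.00, -0.00], [0.0, 0.00, 0.00]]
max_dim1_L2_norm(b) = 0.65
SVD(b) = [[-0.56, 0.48, 0.13], [-0.62, -0.47, -0.63], [0.21, 0.67, -0.69], [-0.52, 0.32, 0.34]] @ diag([0.9989626382694954, 0.41911241255222975, 0.004293365381370415]) @ [[-0.64, 0.77, -0.02], [-0.69, -0.57, 0.45], [0.33, 0.3, 0.89]]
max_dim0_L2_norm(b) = 0.8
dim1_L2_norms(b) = [0.59, 0.65, 0.35, 0.53]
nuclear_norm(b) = 1.42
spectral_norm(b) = 1.00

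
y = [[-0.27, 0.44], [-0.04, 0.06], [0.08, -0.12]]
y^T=[[-0.27, -0.04, 0.08],[0.44, 0.06, -0.12]]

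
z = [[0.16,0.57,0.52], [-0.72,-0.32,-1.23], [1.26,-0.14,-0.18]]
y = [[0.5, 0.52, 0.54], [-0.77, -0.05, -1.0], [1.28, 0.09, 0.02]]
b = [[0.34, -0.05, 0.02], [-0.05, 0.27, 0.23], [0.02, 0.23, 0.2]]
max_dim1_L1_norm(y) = 1.82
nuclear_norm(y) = 3.03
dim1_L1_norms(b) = [0.41, 0.55, 0.45]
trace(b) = 0.81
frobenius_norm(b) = 0.58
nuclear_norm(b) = 0.82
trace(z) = -0.34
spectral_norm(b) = 0.47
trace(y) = 0.47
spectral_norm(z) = 1.69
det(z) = -0.71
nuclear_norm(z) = 3.23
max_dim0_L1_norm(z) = 2.14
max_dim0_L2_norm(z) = 1.46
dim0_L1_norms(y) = [2.55, 0.66, 1.56]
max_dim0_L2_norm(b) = 0.36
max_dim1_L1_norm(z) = 2.27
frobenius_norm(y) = 2.01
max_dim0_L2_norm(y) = 1.58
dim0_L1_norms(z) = [2.14, 1.03, 1.93]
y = z + b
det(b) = -0.00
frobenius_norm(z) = 2.10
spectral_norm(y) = 1.79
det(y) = -0.62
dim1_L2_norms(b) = [0.34, 0.36, 0.31]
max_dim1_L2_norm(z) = 1.46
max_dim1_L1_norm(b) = 0.55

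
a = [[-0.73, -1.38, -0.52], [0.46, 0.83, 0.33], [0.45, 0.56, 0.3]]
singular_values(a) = [2.07, 0.14, 0.0]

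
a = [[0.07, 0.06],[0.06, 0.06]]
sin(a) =[[0.07, 0.06], [0.06, 0.06]]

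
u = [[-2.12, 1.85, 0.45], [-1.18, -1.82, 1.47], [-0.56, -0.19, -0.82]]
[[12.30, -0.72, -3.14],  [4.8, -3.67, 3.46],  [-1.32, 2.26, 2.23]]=u@ [[-3.23, -0.20, -0.98], [2.14, 0.02, -2.46], [3.32, -2.63, -1.48]]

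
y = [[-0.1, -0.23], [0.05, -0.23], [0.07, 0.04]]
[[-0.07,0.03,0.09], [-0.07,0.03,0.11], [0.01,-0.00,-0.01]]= y @ [[-0.06,0.02,0.09],[0.31,-0.12,-0.44]]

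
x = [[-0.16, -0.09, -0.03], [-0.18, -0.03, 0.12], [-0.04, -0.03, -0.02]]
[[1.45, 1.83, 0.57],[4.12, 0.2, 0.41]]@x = [[-0.58,-0.20,0.16], [-0.71,-0.39,-0.11]]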